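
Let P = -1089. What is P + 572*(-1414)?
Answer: -809897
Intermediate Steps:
P + 572*(-1414) = -1089 + 572*(-1414) = -1089 - 808808 = -809897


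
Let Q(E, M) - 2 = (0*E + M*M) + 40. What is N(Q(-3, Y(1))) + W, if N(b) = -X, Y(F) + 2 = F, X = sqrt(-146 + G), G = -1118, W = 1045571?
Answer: 1045571 - 4*I*sqrt(79) ≈ 1.0456e+6 - 35.553*I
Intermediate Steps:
X = 4*I*sqrt(79) (X = sqrt(-146 - 1118) = sqrt(-1264) = 4*I*sqrt(79) ≈ 35.553*I)
Y(F) = -2 + F
Q(E, M) = 42 + M**2 (Q(E, M) = 2 + ((0*E + M*M) + 40) = 2 + ((0 + M**2) + 40) = 2 + (M**2 + 40) = 2 + (40 + M**2) = 42 + M**2)
N(b) = -4*I*sqrt(79)
N(Q(-3, Y(1))) + W = -4*I*sqrt(79) + 1045571 = 1045571 - 4*I*sqrt(79)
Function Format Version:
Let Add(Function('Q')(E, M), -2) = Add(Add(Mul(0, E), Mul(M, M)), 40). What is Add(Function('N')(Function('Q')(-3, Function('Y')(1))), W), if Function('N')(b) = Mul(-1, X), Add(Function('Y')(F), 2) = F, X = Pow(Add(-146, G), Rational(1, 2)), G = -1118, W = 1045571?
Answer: Add(1045571, Mul(-4, I, Pow(79, Rational(1, 2)))) ≈ Add(1.0456e+6, Mul(-35.553, I))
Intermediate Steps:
X = Mul(4, I, Pow(79, Rational(1, 2))) (X = Pow(Add(-146, -1118), Rational(1, 2)) = Pow(-1264, Rational(1, 2)) = Mul(4, I, Pow(79, Rational(1, 2))) ≈ Mul(35.553, I))
Function('Y')(F) = Add(-2, F)
Function('Q')(E, M) = Add(42, Pow(M, 2)) (Function('Q')(E, M) = Add(2, Add(Add(Mul(0, E), Mul(M, M)), 40)) = Add(2, Add(Add(0, Pow(M, 2)), 40)) = Add(2, Add(Pow(M, 2), 40)) = Add(2, Add(40, Pow(M, 2))) = Add(42, Pow(M, 2)))
Function('N')(b) = Mul(-4, I, Pow(79, Rational(1, 2))) (Function('N')(b) = Mul(-1, Mul(4, I, Pow(79, Rational(1, 2)))) = Mul(-4, I, Pow(79, Rational(1, 2))))
Add(Function('N')(Function('Q')(-3, Function('Y')(1))), W) = Add(Mul(-4, I, Pow(79, Rational(1, 2))), 1045571) = Add(1045571, Mul(-4, I, Pow(79, Rational(1, 2))))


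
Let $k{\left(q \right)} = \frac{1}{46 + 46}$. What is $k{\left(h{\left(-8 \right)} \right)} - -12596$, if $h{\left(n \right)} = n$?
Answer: $\frac{1158833}{92} \approx 12596.0$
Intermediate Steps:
$k{\left(q \right)} = \frac{1}{92}$
$k{\left(h{\left(-8 \right)} \right)} - -12596 = \frac{1}{92} - -12596 = \frac{1}{92} + 12596 = \frac{1158833}{92}$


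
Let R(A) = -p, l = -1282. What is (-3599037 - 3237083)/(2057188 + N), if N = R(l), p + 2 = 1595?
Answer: -1367224/411119 ≈ -3.3256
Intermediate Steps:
p = 1593 (p = -2 + 1595 = 1593)
R(A) = -1593 (R(A) = -1*1593 = -1593)
N = -1593
(-3599037 - 3237083)/(2057188 + N) = (-3599037 - 3237083)/(2057188 - 1593) = -6836120/2055595 = -6836120*1/2055595 = -1367224/411119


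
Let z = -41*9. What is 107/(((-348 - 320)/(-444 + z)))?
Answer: 86991/668 ≈ 130.23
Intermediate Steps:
z = -369
107/(((-348 - 320)/(-444 + z))) = 107/(((-348 - 320)/(-444 - 369))) = 107/((-668/(-813))) = 107/((-668*(-1/813))) = 107/(668/813) = 107*(813/668) = 86991/668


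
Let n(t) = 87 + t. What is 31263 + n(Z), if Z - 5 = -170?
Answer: 31185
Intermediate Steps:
Z = -165 (Z = 5 - 170 = -165)
31263 + n(Z) = 31263 + (87 - 165) = 31263 - 78 = 31185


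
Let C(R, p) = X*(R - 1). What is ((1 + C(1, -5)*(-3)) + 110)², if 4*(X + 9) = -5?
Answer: 12321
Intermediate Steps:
X = -41/4 (X = -9 + (¼)*(-5) = -9 - 5/4 = -41/4 ≈ -10.250)
C(R, p) = 41/4 - 41*R/4 (C(R, p) = -41*(R - 1)/4 = -41*(-1 + R)/4 = 41/4 - 41*R/4)
((1 + C(1, -5)*(-3)) + 110)² = ((1 + (41/4 - 41/4*1)*(-3)) + 110)² = ((1 + (41/4 - 41/4)*(-3)) + 110)² = ((1 + 0*(-3)) + 110)² = ((1 + 0) + 110)² = (1 + 110)² = 111² = 12321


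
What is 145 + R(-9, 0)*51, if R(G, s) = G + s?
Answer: -314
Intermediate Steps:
145 + R(-9, 0)*51 = 145 + (-9 + 0)*51 = 145 - 9*51 = 145 - 459 = -314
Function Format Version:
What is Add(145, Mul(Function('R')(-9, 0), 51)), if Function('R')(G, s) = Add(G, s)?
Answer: -314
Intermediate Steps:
Add(145, Mul(Function('R')(-9, 0), 51)) = Add(145, Mul(Add(-9, 0), 51)) = Add(145, Mul(-9, 51)) = Add(145, -459) = -314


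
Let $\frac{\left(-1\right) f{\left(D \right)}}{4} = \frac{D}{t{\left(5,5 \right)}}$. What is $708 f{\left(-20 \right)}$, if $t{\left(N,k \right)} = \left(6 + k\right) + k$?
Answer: $3540$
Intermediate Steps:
$t{\left(N,k \right)} = 6 + 2 k$
$f{\left(D \right)} = - \frac{D}{4}$ ($f{\left(D \right)} = - 4 \frac{D}{6 + 2 \cdot 5} = - 4 \frac{D}{6 + 10} = - 4 \frac{D}{16} = - \frac{D}{4}$)
$708 f{\left(-20 \right)} = 708 \left(\left(- \frac{1}{4}\right) \left(-20\right)\right) = 708 \cdot 5 = 3540$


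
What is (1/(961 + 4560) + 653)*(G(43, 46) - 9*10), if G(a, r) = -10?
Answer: -360521400/5521 ≈ -65300.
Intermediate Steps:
(1/(961 + 4560) + 653)*(G(43, 46) - 9*10) = (1/(961 + 4560) + 653)*(-10 - 9*10) = (1/5521 + 653)*(-10 - 90) = (1/5521 + 653)*(-100) = (3605214/5521)*(-100) = -360521400/5521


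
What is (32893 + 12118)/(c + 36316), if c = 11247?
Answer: 45011/47563 ≈ 0.94634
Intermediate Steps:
(32893 + 12118)/(c + 36316) = (32893 + 12118)/(11247 + 36316) = 45011/47563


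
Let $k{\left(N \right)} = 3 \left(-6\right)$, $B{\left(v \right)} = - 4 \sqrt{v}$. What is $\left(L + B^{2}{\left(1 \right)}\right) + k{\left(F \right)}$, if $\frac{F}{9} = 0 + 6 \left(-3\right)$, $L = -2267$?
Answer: $-2269$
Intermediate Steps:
$F = -162$ ($F = 9 \left(0 + 6 \left(-3\right)\right) = 9 \left(0 - 18\right) = 9 \left(-18\right) = -162$)
$k{\left(N \right)} = -18$
$\left(L + B^{2}{\left(1 \right)}\right) + k{\left(F \right)} = \left(-2267 + \left(- 4 \sqrt{1}\right)^{2}\right) - 18 = \left(-2267 + \left(\left(-4\right) 1\right)^{2}\right) - 18 = \left(-2267 + \left(-4\right)^{2}\right) - 18 = \left(-2267 + 16\right) - 18 = -2251 - 18 = -2269$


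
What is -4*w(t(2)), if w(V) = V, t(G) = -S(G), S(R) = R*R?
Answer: 16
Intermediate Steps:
S(R) = R²
t(G) = -G²
-4*w(t(2)) = -(-4)*2² = -(-4)*4 = -4*(-4) = 16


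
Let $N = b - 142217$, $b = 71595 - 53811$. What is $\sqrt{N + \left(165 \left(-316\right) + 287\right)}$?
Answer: $i \sqrt{176286} \approx 419.86 i$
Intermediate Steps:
$b = 17784$
$N = -124433$ ($N = 17784 - 142217 = -124433$)
$\sqrt{N + \left(165 \left(-316\right) + 287\right)} = \sqrt{-124433 + \left(165 \left(-316\right) + 287\right)} = \sqrt{-124433 + \left(-52140 + 287\right)} = \sqrt{-124433 - 51853} = \sqrt{-176286} = i \sqrt{176286}$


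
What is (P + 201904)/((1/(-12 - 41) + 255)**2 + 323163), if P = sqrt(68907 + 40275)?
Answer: 567148336/1090393063 + 2809*sqrt(109182)/1090393063 ≈ 0.52098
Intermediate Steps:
P = sqrt(109182) ≈ 330.43
(P + 201904)/((1/(-12 - 41) + 255)**2 + 323163) = (sqrt(109182) + 201904)/((1/(-12 - 41) + 255)**2 + 323163) = (201904 + sqrt(109182))/((1/(-53) + 255)**2 + 323163) = (201904 + sqrt(109182))/((-1/53 + 255)**2 + 323163) = (201904 + sqrt(109182))/((13514/53)**2 + 323163) = (201904 + sqrt(109182))/(182628196/2809 + 323163) = (201904 + sqrt(109182))/(1090393063/2809) = (201904 + sqrt(109182))*(2809/1090393063) = 567148336/1090393063 + 2809*sqrt(109182)/1090393063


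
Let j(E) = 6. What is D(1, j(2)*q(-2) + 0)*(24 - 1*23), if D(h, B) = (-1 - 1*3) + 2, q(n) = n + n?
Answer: -2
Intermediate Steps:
q(n) = 2*n
D(h, B) = -2 (D(h, B) = (-1 - 3) + 2 = -4 + 2 = -2)
D(1, j(2)*q(-2) + 0)*(24 - 1*23) = -2*(24 - 1*23) = -2*(24 - 23) = -2*1 = -2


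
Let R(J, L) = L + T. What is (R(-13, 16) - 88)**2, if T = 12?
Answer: 3600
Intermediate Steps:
R(J, L) = 12 + L (R(J, L) = L + 12 = 12 + L)
(R(-13, 16) - 88)**2 = ((12 + 16) - 88)**2 = (28 - 88)**2 = (-60)**2 = 3600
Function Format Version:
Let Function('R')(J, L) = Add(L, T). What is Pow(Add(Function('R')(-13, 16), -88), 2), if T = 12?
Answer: 3600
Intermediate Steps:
Function('R')(J, L) = Add(12, L) (Function('R')(J, L) = Add(L, 12) = Add(12, L))
Pow(Add(Function('R')(-13, 16), -88), 2) = Pow(Add(Add(12, 16), -88), 2) = Pow(Add(28, -88), 2) = Pow(-60, 2) = 3600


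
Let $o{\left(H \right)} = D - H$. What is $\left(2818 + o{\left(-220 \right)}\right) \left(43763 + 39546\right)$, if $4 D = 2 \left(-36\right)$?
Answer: $251593180$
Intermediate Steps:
$D = -18$ ($D = \frac{2 \left(-36\right)}{4} = \frac{1}{4} \left(-72\right) = -18$)
$o{\left(H \right)} = -18 - H$
$\left(2818 + o{\left(-220 \right)}\right) \left(43763 + 39546\right) = \left(2818 - -202\right) \left(43763 + 39546\right) = \left(2818 + \left(-18 + 220\right)\right) 83309 = \left(2818 + 202\right) 83309 = 3020 \cdot 83309 = 251593180$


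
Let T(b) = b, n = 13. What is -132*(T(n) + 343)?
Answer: -46992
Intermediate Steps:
-132*(T(n) + 343) = -132*(13 + 343) = -132*356 = -46992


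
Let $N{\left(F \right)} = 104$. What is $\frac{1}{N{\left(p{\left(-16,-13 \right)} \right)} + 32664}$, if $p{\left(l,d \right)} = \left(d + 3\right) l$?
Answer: $\frac{1}{32768} \approx 3.0518 \cdot 10^{-5}$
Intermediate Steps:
$p{\left(l,d \right)} = l \left(3 + d\right)$ ($p{\left(l,d \right)} = \left(3 + d\right) l = l \left(3 + d\right)$)
$\frac{1}{N{\left(p{\left(-16,-13 \right)} \right)} + 32664} = \frac{1}{104 + 32664} = \frac{1}{32768}$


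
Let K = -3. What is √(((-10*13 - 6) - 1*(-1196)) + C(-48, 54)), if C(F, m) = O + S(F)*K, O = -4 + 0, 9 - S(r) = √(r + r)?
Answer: √(1029 + 12*I*√6) ≈ 32.081 + 0.4581*I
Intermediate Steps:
S(r) = 9 - √2*√r (S(r) = 9 - √(r + r) = 9 - √(2*r) = 9 - √2*√r)
O = -4
C(F, m) = -31 + 3*√2*√F (C(F, m) = -4 + (9 - √2*√F)*(-3) = -4 + (-27 + 3*√2*√F) = -31 + 3*√2*√F)
√(((-10*13 - 6) - 1*(-1196)) + C(-48, 54)) = √(((-10*13 - 6) - 1*(-1196)) + (-31 + 3*√2*√(-48))) = √(((-130 - 6) + 1196) + (-31 + 3*√2*(4*I*√3))) = √((-136 + 1196) + (-31 + 12*I*√6)) = √(1060 + (-31 + 12*I*√6)) = √(1029 + 12*I*√6)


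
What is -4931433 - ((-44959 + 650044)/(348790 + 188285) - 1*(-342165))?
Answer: -188821216729/35805 ≈ -5.2736e+6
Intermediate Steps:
-4931433 - ((-44959 + 650044)/(348790 + 188285) - 1*(-342165)) = -4931433 - (605085/537075 + 342165) = -4931433 - (605085*(1/537075) + 342165) = -4931433 - (40339/35805 + 342165) = -4931433 - 1*12251258164/35805 = -4931433 - 12251258164/35805 = -188821216729/35805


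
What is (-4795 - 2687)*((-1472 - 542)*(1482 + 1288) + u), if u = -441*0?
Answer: 41740431960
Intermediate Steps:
u = 0
(-4795 - 2687)*((-1472 - 542)*(1482 + 1288) + u) = (-4795 - 2687)*((-1472 - 542)*(1482 + 1288) + 0) = -7482*(-2014*2770 + 0) = -7482*(-5578780 + 0) = -7482*(-5578780) = 41740431960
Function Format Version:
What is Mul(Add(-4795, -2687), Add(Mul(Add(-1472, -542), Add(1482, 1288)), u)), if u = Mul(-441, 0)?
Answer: 41740431960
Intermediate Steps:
u = 0
Mul(Add(-4795, -2687), Add(Mul(Add(-1472, -542), Add(1482, 1288)), u)) = Mul(Add(-4795, -2687), Add(Mul(Add(-1472, -542), Add(1482, 1288)), 0)) = Mul(-7482, Add(Mul(-2014, 2770), 0)) = Mul(-7482, Add(-5578780, 0)) = Mul(-7482, -5578780) = 41740431960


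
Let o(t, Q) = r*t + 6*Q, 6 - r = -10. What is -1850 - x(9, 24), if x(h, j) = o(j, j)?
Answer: -2378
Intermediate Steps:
r = 16 (r = 6 - 1*(-10) = 6 + 10 = 16)
o(t, Q) = 6*Q + 16*t (o(t, Q) = 16*t + 6*Q = 6*Q + 16*t)
x(h, j) = 22*j (x(h, j) = 6*j + 16*j = 22*j)
-1850 - x(9, 24) = -1850 - 22*24 = -1850 - 1*528 = -1850 - 528 = -2378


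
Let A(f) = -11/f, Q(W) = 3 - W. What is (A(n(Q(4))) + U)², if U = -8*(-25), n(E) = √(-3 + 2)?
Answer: 39879 + 4400*I ≈ 39879.0 + 4400.0*I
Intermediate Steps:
n(E) = I (n(E) = √(-1) = I)
U = 200
(A(n(Q(4))) + U)² = (-11*(-I) + 200)² = (-(-11)*I + 200)² = (11*I + 200)² = (200 + 11*I)²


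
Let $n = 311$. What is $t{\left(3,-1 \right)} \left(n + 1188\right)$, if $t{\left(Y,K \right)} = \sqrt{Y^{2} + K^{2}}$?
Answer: $1499 \sqrt{10} \approx 4740.3$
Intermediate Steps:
$t{\left(Y,K \right)} = \sqrt{K^{2} + Y^{2}}$
$t{\left(3,-1 \right)} \left(n + 1188\right) = \sqrt{\left(-1\right)^{2} + 3^{2}} \left(311 + 1188\right) = \sqrt{1 + 9} \cdot 1499 = \sqrt{10} \cdot 1499 = 1499 \sqrt{10}$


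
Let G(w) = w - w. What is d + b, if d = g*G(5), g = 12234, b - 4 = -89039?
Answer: -89035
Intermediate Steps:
b = -89035 (b = 4 - 89039 = -89035)
G(w) = 0
d = 0 (d = 12234*0 = 0)
d + b = 0 - 89035 = -89035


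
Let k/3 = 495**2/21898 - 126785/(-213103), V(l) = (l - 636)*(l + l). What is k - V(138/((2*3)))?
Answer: 131751774373327/4666529494 ≈ 28233.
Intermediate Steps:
V(l) = 2*l*(-636 + l) (V(l) = (-636 + l)*(2*l) = 2*l*(-636 + l))
k = 164975701515/4666529494 (k = 3*(495**2/21898 - 126785/(-213103)) = 3*(245025*(1/21898) - 126785*(-1/213103)) = 3*(245025/21898 + 126785/213103) = 3*(54991900505/4666529494) = 164975701515/4666529494 ≈ 35.353)
k - V(138/((2*3))) = 164975701515/4666529494 - 2*138/((2*3))*(-636 + 138/((2*3))) = 164975701515/4666529494 - 2*138/6*(-636 + 138/6) = 164975701515/4666529494 - 2*138*(1/6)*(-636 + 138*(1/6)) = 164975701515/4666529494 - 2*23*(-636 + 23) = 164975701515/4666529494 - 2*23*(-613) = 164975701515/4666529494 - 1*(-28198) = 164975701515/4666529494 + 28198 = 131751774373327/4666529494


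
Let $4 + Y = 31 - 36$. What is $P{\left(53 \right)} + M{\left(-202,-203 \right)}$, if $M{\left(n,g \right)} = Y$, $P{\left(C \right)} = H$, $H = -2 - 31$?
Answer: $-42$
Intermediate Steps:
$H = -33$
$P{\left(C \right)} = -33$
$Y = -9$ ($Y = -4 + \left(31 - 36\right) = -4 - 5 = -9$)
$M{\left(n,g \right)} = -9$
$P{\left(53 \right)} + M{\left(-202,-203 \right)} = -33 - 9 = -42$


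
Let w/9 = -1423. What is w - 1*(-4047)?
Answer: -8760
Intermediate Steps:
w = -12807 (w = 9*(-1423) = -12807)
w - 1*(-4047) = -12807 - 1*(-4047) = -12807 + 4047 = -8760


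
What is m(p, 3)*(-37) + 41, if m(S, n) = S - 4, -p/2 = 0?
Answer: 189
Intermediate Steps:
p = 0 (p = -2*0 = 0)
m(S, n) = -4 + S
m(p, 3)*(-37) + 41 = (-4 + 0)*(-37) + 41 = -4*(-37) + 41 = 148 + 41 = 189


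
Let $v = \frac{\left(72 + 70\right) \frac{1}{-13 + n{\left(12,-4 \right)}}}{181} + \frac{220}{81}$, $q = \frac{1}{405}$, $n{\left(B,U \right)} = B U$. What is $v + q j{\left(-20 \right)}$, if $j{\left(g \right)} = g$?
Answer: $\frac{87902}{33123} \approx 2.6538$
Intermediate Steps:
$q = \frac{1}{405} \approx 0.0024691$
$v = \frac{2417518}{894321}$ ($v = \frac{\left(72 + 70\right) \frac{1}{-13 + 12 \left(-4\right)}}{181} + \frac{220}{81} = \frac{142}{-13 - 48} \cdot \frac{1}{181} + 220 \cdot \frac{1}{81} = \frac{142}{-61} \cdot \frac{1}{181} + \frac{220}{81} = 142 \left(- \frac{1}{61}\right) \frac{1}{181} + \frac{220}{81} = \left(- \frac{142}{61}\right) \frac{1}{181} + \frac{220}{81} = - \frac{142}{11041} + \frac{220}{81} = \frac{2417518}{894321} \approx 2.7032$)
$v + q j{\left(-20 \right)} = \frac{2417518}{894321} + \frac{1}{405} \left(-20\right) = \frac{2417518}{894321} - \frac{4}{81} = \frac{87902}{33123}$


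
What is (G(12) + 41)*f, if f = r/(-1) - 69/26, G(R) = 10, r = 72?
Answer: -98991/26 ≈ -3807.3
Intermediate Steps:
f = -1941/26 (f = 72/(-1) - 69/26 = 72*(-1) - 69*1/26 = -72 - 69/26 = -1941/26 ≈ -74.654)
(G(12) + 41)*f = (10 + 41)*(-1941/26) = 51*(-1941/26) = -98991/26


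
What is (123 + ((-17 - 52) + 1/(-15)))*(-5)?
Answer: -809/3 ≈ -269.67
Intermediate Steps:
(123 + ((-17 - 52) + 1/(-15)))*(-5) = (123 + (-69 - 1/15))*(-5) = (123 - 1036/15)*(-5) = (809/15)*(-5) = -809/3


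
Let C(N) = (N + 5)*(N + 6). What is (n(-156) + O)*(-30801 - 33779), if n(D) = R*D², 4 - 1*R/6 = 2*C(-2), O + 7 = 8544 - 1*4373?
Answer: 188325354480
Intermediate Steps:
C(N) = (5 + N)*(6 + N)
O = 4164 (O = -7 + (8544 - 1*4373) = -7 + (8544 - 4373) = -7 + 4171 = 4164)
R = -120 (R = 24 - 12*(30 + (-2)² + 11*(-2)) = 24 - 12*(30 + 4 - 22) = 24 - 12*12 = 24 - 6*24 = 24 - 144 = -120)
n(D) = -120*D²
(n(-156) + O)*(-30801 - 33779) = (-120*(-156)² + 4164)*(-30801 - 33779) = (-120*24336 + 4164)*(-64580) = (-2920320 + 4164)*(-64580) = -2916156*(-64580) = 188325354480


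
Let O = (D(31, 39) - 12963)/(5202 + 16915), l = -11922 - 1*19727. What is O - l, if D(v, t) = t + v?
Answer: 699968040/22117 ≈ 31648.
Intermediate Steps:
l = -31649 (l = -11922 - 19727 = -31649)
O = -12893/22117 (O = ((39 + 31) - 12963)/(5202 + 16915) = (70 - 12963)/22117 = -12893*1/22117 = -12893/22117 ≈ -0.58294)
O - l = -12893/22117 - 1*(-31649) = -12893/22117 + 31649 = 699968040/22117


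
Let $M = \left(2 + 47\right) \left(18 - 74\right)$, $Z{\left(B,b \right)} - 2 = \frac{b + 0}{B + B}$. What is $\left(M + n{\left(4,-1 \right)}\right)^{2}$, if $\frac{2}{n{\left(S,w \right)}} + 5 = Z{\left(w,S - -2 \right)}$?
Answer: $\frac{67782289}{9} \approx 7.5314 \cdot 10^{6}$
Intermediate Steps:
$Z{\left(B,b \right)} = 2 + \frac{b}{2 B}$ ($Z{\left(B,b \right)} = 2 + \frac{b + 0}{B + B} = 2 + \frac{b}{2 B}$)
$n{\left(S,w \right)} = \frac{2}{-3 + \frac{2 + S}{2 w}}$ ($n{\left(S,w \right)} = \frac{2}{-5 + \left(2 + \frac{S - -2}{2 w}\right)} = \frac{2}{-5 + \left(2 + \frac{S + 2}{2 w}\right)} = \frac{2}{-5 + \left(2 + \frac{2 + S}{2 w}\right)} = \frac{2}{-3 + \frac{2 + S}{2 w}}$)
$M = -2744$ ($M = 49 \left(-56\right) = -2744$)
$\left(M + n{\left(4,-1 \right)}\right)^{2} = \left(-2744 + 4 \left(-1\right) \frac{1}{2 + 4 - -6}\right)^{2} = \left(-2744 + 4 \left(-1\right) \frac{1}{2 + 4 + 6}\right)^{2} = \left(-2744 + 4 \left(-1\right) \frac{1}{12}\right)^{2} = \left(-2744 - \frac{1}{3}\right)^{2} = \left(- \frac{8233}{3}\right)^{2} = \frac{67782289}{9}$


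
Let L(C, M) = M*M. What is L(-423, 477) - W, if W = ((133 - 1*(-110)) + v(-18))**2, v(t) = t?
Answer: 176904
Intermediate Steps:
L(C, M) = M**2
W = 50625 (W = ((133 - 1*(-110)) - 18)**2 = ((133 + 110) - 18)**2 = (243 - 18)**2 = 225**2 = 50625)
L(-423, 477) - W = 477**2 - 1*50625 = 227529 - 50625 = 176904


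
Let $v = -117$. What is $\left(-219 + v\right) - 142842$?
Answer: $-143178$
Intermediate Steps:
$\left(-219 + v\right) - 142842 = \left(-219 - 117\right) - 142842 = -336 - 142842 = -143178$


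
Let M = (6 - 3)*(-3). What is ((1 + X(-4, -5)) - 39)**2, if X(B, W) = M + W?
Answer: 2704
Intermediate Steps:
M = -9 (M = 3*(-3) = -9)
X(B, W) = -9 + W
((1 + X(-4, -5)) - 39)**2 = ((1 + (-9 - 5)) - 39)**2 = ((1 - 14) - 39)**2 = (-13 - 39)**2 = (-52)**2 = 2704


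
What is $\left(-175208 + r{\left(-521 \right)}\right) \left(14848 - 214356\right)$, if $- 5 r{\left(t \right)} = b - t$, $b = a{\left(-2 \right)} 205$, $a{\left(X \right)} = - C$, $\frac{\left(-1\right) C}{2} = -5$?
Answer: $\frac{174471940588}{5} \approx 3.4894 \cdot 10^{10}$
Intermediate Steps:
$C = 10$ ($C = \left(-2\right) \left(-5\right) = 10$)
$a{\left(X \right)} = -10$ ($a{\left(X \right)} = \left(-1\right) 10 = -10$)
$b = -2050$ ($b = \left(-10\right) 205 = -2050$)
$r{\left(t \right)} = 410 + \frac{t}{5}$ ($r{\left(t \right)} = - \frac{-2050 - t}{5} = 410 + \frac{t}{5}$)
$\left(-175208 + r{\left(-521 \right)}\right) \left(14848 - 214356\right) = \left(-175208 + \left(410 + \frac{1}{5} \left(-521\right)\right)\right) \left(14848 - 214356\right) = \left(-175208 + \left(410 - \frac{521}{5}\right)\right) \left(-199508\right) = \left(-175208 + \frac{1529}{5}\right) \left(-199508\right) = \left(- \frac{874511}{5}\right) \left(-199508\right) = \frac{174471940588}{5}$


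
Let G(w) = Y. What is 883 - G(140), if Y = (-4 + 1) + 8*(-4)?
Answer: 918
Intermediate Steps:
Y = -35 (Y = -3 - 32 = -35)
G(w) = -35
883 - G(140) = 883 - 1*(-35) = 883 + 35 = 918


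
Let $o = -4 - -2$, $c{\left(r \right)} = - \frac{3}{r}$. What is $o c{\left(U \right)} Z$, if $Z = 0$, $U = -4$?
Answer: $0$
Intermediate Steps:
$o = -2$ ($o = -4 + 2 = -2$)
$o c{\left(U \right)} Z = - 2 \left(- \frac{3}{-4}\right) 0 = - 2 \left(\left(-3\right) \left(- \frac{1}{4}\right)\right) 0 = \left(-2\right) \frac{3}{4} \cdot 0 = \left(- \frac{3}{2}\right) 0 = 0$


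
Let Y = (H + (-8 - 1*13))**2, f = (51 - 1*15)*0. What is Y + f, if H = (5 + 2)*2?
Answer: 49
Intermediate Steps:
H = 14 (H = 7*2 = 14)
f = 0 (f = (51 - 15)*0 = 36*0 = 0)
Y = 49 (Y = (14 + (-8 - 1*13))**2 = (14 + (-8 - 13))**2 = (14 - 21)**2 = (-7)**2 = 49)
Y + f = 49 + 0 = 49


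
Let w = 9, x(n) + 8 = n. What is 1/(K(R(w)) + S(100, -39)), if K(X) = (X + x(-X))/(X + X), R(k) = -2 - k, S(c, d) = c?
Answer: 11/1104 ≈ 0.0099638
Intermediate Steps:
x(n) = -8 + n
K(X) = -4/X (K(X) = (X + (-8 - X))/(X + X) = -8*1/(2*X) = -4/X)
1/(K(R(w)) + S(100, -39)) = 1/(-4/(-2 - 1*9) + 100) = 1/(-4/(-2 - 9) + 100) = 1/(-4/(-11) + 100) = 1/(-4*(-1/11) + 100) = 1/(4/11 + 100) = 1/(1104/11) = 11/1104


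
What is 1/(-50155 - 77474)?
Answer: -1/127629 ≈ -7.8352e-6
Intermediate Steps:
1/(-50155 - 77474) = 1/(-127629) = -1/127629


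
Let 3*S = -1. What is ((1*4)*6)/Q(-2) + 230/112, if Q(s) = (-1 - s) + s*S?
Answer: 4607/280 ≈ 16.454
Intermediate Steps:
S = -⅓ (S = (⅓)*(-1) = -⅓ ≈ -0.33333)
Q(s) = -1 - 4*s/3 (Q(s) = (-1 - s) + s*(-⅓) = (-1 - s) - s/3 = -1 - 4*s/3)
((1*4)*6)/Q(-2) + 230/112 = ((1*4)*6)/(-1 - 4/3*(-2)) + 230/112 = (4*6)/(-1 + 8/3) + 230*(1/112) = 24/(5/3) + 115/56 = 24*(⅗) + 115/56 = 72/5 + 115/56 = 4607/280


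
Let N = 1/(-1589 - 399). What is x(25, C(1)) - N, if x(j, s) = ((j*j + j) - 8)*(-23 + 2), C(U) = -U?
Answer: -26802215/1988 ≈ -13482.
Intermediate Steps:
N = -1/1988 (N = 1/(-1988) = -1/1988 ≈ -0.00050302)
x(j, s) = 168 - 21*j - 21*j**2 (x(j, s) = ((j**2 + j) - 8)*(-21) = ((j + j**2) - 8)*(-21) = (-8 + j + j**2)*(-21) = 168 - 21*j - 21*j**2)
x(25, C(1)) - N = (168 - 21*25 - 21*25**2) - 1*(-1/1988) = (168 - 525 - 21*625) + 1/1988 = (168 - 525 - 13125) + 1/1988 = -13482 + 1/1988 = -26802215/1988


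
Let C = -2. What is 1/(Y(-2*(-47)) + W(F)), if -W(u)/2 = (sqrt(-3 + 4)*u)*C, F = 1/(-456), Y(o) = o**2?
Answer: 114/1007303 ≈ 0.00011317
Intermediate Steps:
F = -1/456 ≈ -0.0021930
W(u) = 4*u (W(u) = -2*sqrt(-3 + 4)*u*(-2) = -2*sqrt(1)*u*(-2) = -2*1*u*(-2) = -2*u*(-2) = -(-4)*u = 4*u)
1/(Y(-2*(-47)) + W(F)) = 1/((-2*(-47))**2 + 4*(-1/456)) = 1/(94**2 - 1/114) = 1/(8836 - 1/114) = 1/(1007303/114) = 114/1007303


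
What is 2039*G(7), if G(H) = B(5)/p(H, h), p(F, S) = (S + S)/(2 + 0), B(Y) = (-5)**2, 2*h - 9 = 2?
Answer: 101950/11 ≈ 9268.2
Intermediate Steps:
h = 11/2 (h = 9/2 + (1/2)*2 = 9/2 + 1 = 11/2 ≈ 5.5000)
B(Y) = 25
p(F, S) = S (p(F, S) = (2*S)/2 = (2*S)*(1/2) = S)
G(H) = 50/11 (G(H) = 25/(11/2) = 25*(2/11) = 50/11)
2039*G(7) = 2039*(50/11) = 101950/11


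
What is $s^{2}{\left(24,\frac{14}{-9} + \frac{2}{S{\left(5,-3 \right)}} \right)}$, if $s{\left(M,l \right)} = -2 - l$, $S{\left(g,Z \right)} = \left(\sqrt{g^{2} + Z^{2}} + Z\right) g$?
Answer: $\frac{317932}{1265625} + \frac{2216 \sqrt{34}}{140625} \approx 0.34309$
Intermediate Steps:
$S{\left(g,Z \right)} = g \left(Z + \sqrt{Z^{2} + g^{2}}\right)$ ($S{\left(g,Z \right)} = \left(\sqrt{Z^{2} + g^{2}} + Z\right) g = \left(Z + \sqrt{Z^{2} + g^{2}}\right) g = g \left(Z + \sqrt{Z^{2} + g^{2}}\right)$)
$s^{2}{\left(24,\frac{14}{-9} + \frac{2}{S{\left(5,-3 \right)}} \right)} = \left(-2 - \left(\frac{14}{-9} + \frac{2}{5 \left(-3 + \sqrt{\left(-3\right)^{2} + 5^{2}}\right)}\right)\right)^{2} = \left(-2 - \left(14 \left(- \frac{1}{9}\right) + \frac{2}{5 \left(-3 + \sqrt{9 + 25}\right)}\right)\right)^{2} = \left(-2 - \left(- \frac{14}{9} + \frac{2}{5 \left(-3 + \sqrt{34}\right)}\right)\right)^{2} = \left(-2 - \left(- \frac{14}{9} + \frac{2}{-15 + 5 \sqrt{34}}\right)\right)^{2} = \left(-2 + \left(\frac{14}{9} - \frac{2}{-15 + 5 \sqrt{34}}\right)\right)^{2} = \left(- \frac{4}{9} - \frac{2}{-15 + 5 \sqrt{34}}\right)^{2}$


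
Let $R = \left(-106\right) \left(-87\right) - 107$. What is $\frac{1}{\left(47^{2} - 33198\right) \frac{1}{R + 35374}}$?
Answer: $- \frac{44489}{30989} \approx -1.4356$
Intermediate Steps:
$R = 9115$ ($R = 9222 - 107 = 9115$)
$\frac{1}{\left(47^{2} - 33198\right) \frac{1}{R + 35374}} = \frac{1}{\left(47^{2} - 33198\right) \frac{1}{9115 + 35374}} = \frac{1}{\left(2209 - 33198\right) \frac{1}{44489}} = \frac{1}{\left(-30989\right) \frac{1}{44489}} = \frac{1}{- \frac{30989}{44489}} = - \frac{44489}{30989}$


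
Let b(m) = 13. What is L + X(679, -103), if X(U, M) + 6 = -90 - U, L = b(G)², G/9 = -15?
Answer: -606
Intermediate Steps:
G = -135 (G = 9*(-15) = -135)
L = 169 (L = 13² = 169)
X(U, M) = -96 - U (X(U, M) = -6 + (-90 - U) = -96 - U)
L + X(679, -103) = 169 + (-96 - 1*679) = 169 + (-96 - 679) = 169 - 775 = -606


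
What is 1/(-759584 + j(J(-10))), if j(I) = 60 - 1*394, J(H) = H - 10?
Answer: -1/759918 ≈ -1.3159e-6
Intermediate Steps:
J(H) = -10 + H
j(I) = -334 (j(I) = 60 - 394 = -334)
1/(-759584 + j(J(-10))) = 1/(-759584 - 334) = 1/(-759918) = -1/759918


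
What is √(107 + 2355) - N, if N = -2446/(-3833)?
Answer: -2446/3833 + √2462 ≈ 48.980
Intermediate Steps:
N = 2446/3833 (N = -2446*(-1/3833) = 2446/3833 ≈ 0.63814)
√(107 + 2355) - N = √(107 + 2355) - 1*2446/3833 = √2462 - 2446/3833 = -2446/3833 + √2462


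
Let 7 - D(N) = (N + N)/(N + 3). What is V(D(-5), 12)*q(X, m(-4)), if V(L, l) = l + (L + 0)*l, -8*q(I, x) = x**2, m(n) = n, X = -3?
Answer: -72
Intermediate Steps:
q(I, x) = -x**2/8
D(N) = 7 - 2*N/(3 + N) (D(N) = 7 - (N + N)/(N + 3) = 7 - 2*N/(3 + N))
V(L, l) = l + L*l
V(D(-5), 12)*q(X, m(-4)) = (12*(1 + (21 + 5*(-5))/(3 - 5)))*(-1/8*(-4)**2) = (12*(1 + (21 - 25)/(-2)))*(-1/8*16) = (12*(1 - 1/2*(-4)))*(-2) = (12*(1 + 2))*(-2) = (12*3)*(-2) = 36*(-2) = -72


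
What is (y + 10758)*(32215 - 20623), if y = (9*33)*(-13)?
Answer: 79950024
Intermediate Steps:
y = -3861 (y = 297*(-13) = -3861)
(y + 10758)*(32215 - 20623) = (-3861 + 10758)*(32215 - 20623) = 6897*11592 = 79950024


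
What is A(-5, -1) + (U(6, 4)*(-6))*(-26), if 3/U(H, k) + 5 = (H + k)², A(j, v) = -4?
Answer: 88/95 ≈ 0.92632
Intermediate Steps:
U(H, k) = 3/(-5 + (H + k)²)
A(-5, -1) + (U(6, 4)*(-6))*(-26) = -4 + ((3/(-5 + (6 + 4)²))*(-6))*(-26) = -4 + ((3/(-5 + 10²))*(-6))*(-26) = -4 + ((3/(-5 + 100))*(-6))*(-26) = -4 + ((3/95)*(-6))*(-26) = -4 - 18/95*(-26) = -4 + 468/95 = 88/95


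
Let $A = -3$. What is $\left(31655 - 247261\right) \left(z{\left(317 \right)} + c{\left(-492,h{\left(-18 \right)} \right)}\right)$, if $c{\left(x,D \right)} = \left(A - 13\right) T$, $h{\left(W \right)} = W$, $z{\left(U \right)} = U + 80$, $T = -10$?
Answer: $-120092542$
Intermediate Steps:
$z{\left(U \right)} = 80 + U$
$c{\left(x,D \right)} = 160$ ($c{\left(x,D \right)} = \left(-3 - 13\right) \left(-10\right) = \left(-16\right) \left(-10\right) = 160$)
$\left(31655 - 247261\right) \left(z{\left(317 \right)} + c{\left(-492,h{\left(-18 \right)} \right)}\right) = \left(31655 - 247261\right) \left(\left(80 + 317\right) + 160\right) = - 215606 \left(397 + 160\right) = \left(-215606\right) 557 = -120092542$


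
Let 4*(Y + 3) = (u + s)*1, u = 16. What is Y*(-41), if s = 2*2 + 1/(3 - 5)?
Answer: -615/8 ≈ -76.875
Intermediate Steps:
s = 7/2 (s = 4 + 1/(-2) = 4 - ½ = 7/2 ≈ 3.5000)
Y = 15/8 (Y = -3 + ((16 + 7/2)*1)/4 = -3 + ((39/2)*1)/4 = -3 + (¼)*(39/2) = -3 + 39/8 = 15/8 ≈ 1.8750)
Y*(-41) = (15/8)*(-41) = -615/8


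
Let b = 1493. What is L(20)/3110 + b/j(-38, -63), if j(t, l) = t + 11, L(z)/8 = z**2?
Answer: -455683/8397 ≈ -54.267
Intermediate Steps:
L(z) = 8*z**2
j(t, l) = 11 + t
L(20)/3110 + b/j(-38, -63) = (8*20**2)/3110 + 1493/(11 - 38) = (8*400)*(1/3110) + 1493/(-27) = 3200*(1/3110) + 1493*(-1/27) = 320/311 - 1493/27 = -455683/8397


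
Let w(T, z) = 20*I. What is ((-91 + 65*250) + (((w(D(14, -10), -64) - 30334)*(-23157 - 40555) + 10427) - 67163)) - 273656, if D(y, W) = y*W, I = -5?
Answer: 1938696775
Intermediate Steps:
D(y, W) = W*y
w(T, z) = -100 (w(T, z) = 20*(-5) = -100)
((-91 + 65*250) + (((w(D(14, -10), -64) - 30334)*(-23157 - 40555) + 10427) - 67163)) - 273656 = ((-91 + 65*250) + (((-100 - 30334)*(-23157 - 40555) + 10427) - 67163)) - 273656 = ((-91 + 16250) + ((-30434*(-63712) + 10427) - 67163)) - 273656 = (16159 + ((1939011008 + 10427) - 67163)) - 273656 = (16159 + (1939021435 - 67163)) - 273656 = (16159 + 1938954272) - 273656 = 1938970431 - 273656 = 1938696775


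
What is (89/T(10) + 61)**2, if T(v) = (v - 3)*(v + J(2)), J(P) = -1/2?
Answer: 68740681/17689 ≈ 3886.1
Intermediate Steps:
J(P) = -1/2 (J(P) = -1*1/2 = -1/2)
T(v) = (-3 + v)*(-1/2 + v) (T(v) = (v - 3)*(v - 1/2) = (-3 + v)*(-1/2 + v))
(89/T(10) + 61)**2 = (89/(3/2 + 10**2 - 7/2*10) + 61)**2 = (89/(3/2 + 100 - 35) + 61)**2 = (89/(133/2) + 61)**2 = (89*(2/133) + 61)**2 = (178/133 + 61)**2 = (8291/133)**2 = 68740681/17689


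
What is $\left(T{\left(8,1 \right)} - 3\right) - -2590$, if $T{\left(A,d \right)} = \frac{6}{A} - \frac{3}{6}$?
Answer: $\frac{10349}{4} \approx 2587.3$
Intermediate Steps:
$T{\left(A,d \right)} = - \frac{1}{2} + \frac{6}{A}$ ($T{\left(A,d \right)} = \frac{6}{A} - \frac{1}{2} = - \frac{1}{2} + \frac{6}{A}$)
$\left(T{\left(8,1 \right)} - 3\right) - -2590 = \left(\frac{12 - 8}{2 \cdot 8} - 3\right) - -2590 = \left(\frac{1}{2} \cdot \frac{1}{8} \left(12 - 8\right) - 3\right) + 2590 = \left(\frac{1}{2} \cdot \frac{1}{8} \cdot 4 - 3\right) + 2590 = \left(\frac{1}{4} - 3\right) + 2590 = - \frac{11}{4} + 2590 = \frac{10349}{4}$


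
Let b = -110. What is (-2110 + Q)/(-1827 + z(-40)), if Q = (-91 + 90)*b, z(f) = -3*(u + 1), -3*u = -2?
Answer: 250/229 ≈ 1.0917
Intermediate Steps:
u = 2/3 (u = -1/3*(-2) = 2/3 ≈ 0.66667)
z(f) = -5 (z(f) = -3*(2/3 + 1) = -3*5/3 = -5)
Q = 110 (Q = (-91 + 90)*(-110) = -1*(-110) = 110)
(-2110 + Q)/(-1827 + z(-40)) = (-2110 + 110)/(-1827 - 5) = -2000/(-1832) = -2000*(-1/1832) = 250/229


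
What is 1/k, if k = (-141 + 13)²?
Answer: 1/16384 ≈ 6.1035e-5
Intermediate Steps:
k = 16384 (k = (-128)² = 16384)
1/k = 1/16384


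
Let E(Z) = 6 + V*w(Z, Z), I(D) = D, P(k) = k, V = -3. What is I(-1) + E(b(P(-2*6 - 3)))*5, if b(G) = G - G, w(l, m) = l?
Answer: 29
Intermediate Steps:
b(G) = 0
E(Z) = 6 - 3*Z
I(-1) + E(b(P(-2*6 - 3)))*5 = -1 + (6 - 3*0)*5 = -1 + (6 + 0)*5 = -1 + 6*5 = -1 + 30 = 29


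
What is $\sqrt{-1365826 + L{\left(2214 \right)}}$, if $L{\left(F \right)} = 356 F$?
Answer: $13 i \sqrt{3418} \approx 760.03 i$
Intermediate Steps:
$\sqrt{-1365826 + L{\left(2214 \right)}} = \sqrt{-1365826 + 356 \cdot 2214} = \sqrt{-1365826 + 788184} = \sqrt{-577642} = 13 i \sqrt{3418}$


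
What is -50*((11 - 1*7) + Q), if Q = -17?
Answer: 650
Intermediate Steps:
-50*((11 - 1*7) + Q) = -50*((11 - 1*7) - 17) = -50*((11 - 7) - 17) = -50*(4 - 17) = -50*(-13) = 650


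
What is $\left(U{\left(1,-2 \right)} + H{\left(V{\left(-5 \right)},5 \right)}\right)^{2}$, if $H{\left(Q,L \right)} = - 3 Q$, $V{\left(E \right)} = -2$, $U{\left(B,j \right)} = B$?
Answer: $49$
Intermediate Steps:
$\left(U{\left(1,-2 \right)} + H{\left(V{\left(-5 \right)},5 \right)}\right)^{2} = \left(1 - -6\right)^{2} = \left(1 + 6\right)^{2} = 7^{2} = 49$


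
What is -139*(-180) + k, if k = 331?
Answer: 25351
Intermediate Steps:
-139*(-180) + k = -139*(-180) + 331 = 25020 + 331 = 25351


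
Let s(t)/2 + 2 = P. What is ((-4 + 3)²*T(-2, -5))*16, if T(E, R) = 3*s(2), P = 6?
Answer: 384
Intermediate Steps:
s(t) = 8 (s(t) = -4 + 2*6 = -4 + 12 = 8)
T(E, R) = 24 (T(E, R) = 3*8 = 24)
((-4 + 3)²*T(-2, -5))*16 = ((-4 + 3)²*24)*16 = ((-1)²*24)*16 = (1*24)*16 = 24*16 = 384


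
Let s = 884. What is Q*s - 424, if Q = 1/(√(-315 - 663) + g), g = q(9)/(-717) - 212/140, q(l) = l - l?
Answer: -510804036/1200859 - 1082900*I*√978/1200859 ≈ -425.37 - 28.201*I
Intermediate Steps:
q(l) = 0
g = -53/35 (g = 0/(-717) - 212/140 = 0*(-1/717) - 212*1/140 = 0 - 53/35 = -53/35 ≈ -1.5143)
Q = 1/(-53/35 + I*√978) (Q = 1/(√(-315 - 663) - 53/35) = 1/(√(-978) - 53/35) = 1/(I*√978 - 53/35) = 1/(-53/35 + I*√978) ≈ -0.0015447 - 0.031902*I)
Q*s - 424 = (-1855/1200859 - 1225*I*√978/1200859)*884 - 424 = (-1639820/1200859 - 1082900*I*√978/1200859) - 424 = -510804036/1200859 - 1082900*I*√978/1200859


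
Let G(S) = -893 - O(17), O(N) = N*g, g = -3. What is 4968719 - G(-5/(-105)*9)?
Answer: 4969561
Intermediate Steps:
O(N) = -3*N (O(N) = N*(-3) = -3*N)
G(S) = -842 (G(S) = -893 - (-3)*17 = -893 - 1*(-51) = -893 + 51 = -842)
4968719 - G(-5/(-105)*9) = 4968719 - 1*(-842) = 4968719 + 842 = 4969561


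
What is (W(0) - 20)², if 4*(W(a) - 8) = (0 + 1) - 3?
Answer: 625/4 ≈ 156.25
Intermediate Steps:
W(a) = 15/2 (W(a) = 8 + ((0 + 1) - 3)/4 = 8 + (1 - 3)/4 = 8 + (¼)*(-2) = 8 - ½ = 15/2)
(W(0) - 20)² = (15/2 - 20)² = (-25/2)² = 625/4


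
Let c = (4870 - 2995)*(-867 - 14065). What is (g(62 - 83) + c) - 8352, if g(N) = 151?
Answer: -28005701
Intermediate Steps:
c = -27997500 (c = 1875*(-14932) = -27997500)
(g(62 - 83) + c) - 8352 = (151 - 27997500) - 8352 = -27997349 - 8352 = -28005701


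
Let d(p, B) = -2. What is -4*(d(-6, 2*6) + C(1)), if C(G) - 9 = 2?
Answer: -36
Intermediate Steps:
C(G) = 11 (C(G) = 9 + 2 = 11)
-4*(d(-6, 2*6) + C(1)) = -4*(-2 + 11) = -4*9 = -36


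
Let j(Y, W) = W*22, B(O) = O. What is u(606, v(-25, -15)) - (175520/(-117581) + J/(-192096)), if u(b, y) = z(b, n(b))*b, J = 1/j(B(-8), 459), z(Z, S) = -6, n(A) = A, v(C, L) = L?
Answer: -828965346564132787/228081908058048 ≈ -3634.5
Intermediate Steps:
j(Y, W) = 22*W
J = 1/10098 (J = 1/(22*459) = 1/10098 ≈ 9.9030e-5)
u(b, y) = -6*b
u(606, v(-25, -15)) - (175520/(-117581) + J/(-192096)) = -6*606 - (175520/(-117581) + (1/10098)/(-192096)) = -3636 - (175520*(-1/117581) + (1/10098)*(-1/192096)) = -3636 - (-175520/117581 - 1/1939785408) = -3636 - 1*(-340471134929741/228081908058048) = -3636 + 340471134929741/228081908058048 = -828965346564132787/228081908058048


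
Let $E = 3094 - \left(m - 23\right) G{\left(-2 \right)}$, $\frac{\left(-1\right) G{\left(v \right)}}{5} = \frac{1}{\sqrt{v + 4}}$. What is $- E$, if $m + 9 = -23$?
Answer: $-3094 + \frac{275 \sqrt{2}}{2} \approx -2899.5$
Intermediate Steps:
$m = -32$ ($m = -9 - 23 = -32$)
$G{\left(v \right)} = - \frac{5}{\sqrt{4 + v}}$ ($G{\left(v \right)} = - \frac{5}{\sqrt{v + 4}} = - \frac{5}{\sqrt{4 + v}}$)
$E = 3094 - \frac{275 \sqrt{2}}{2}$ ($E = 3094 - \left(-32 - 23\right) \left(- \frac{5}{\sqrt{4 - 2}}\right) = 3094 - - 55 \left(- \frac{5}{\sqrt{2}}\right) = 3094 - - 55 \left(- 5 \frac{\sqrt{2}}{2}\right) = 3094 - - 55 \left(- \frac{5 \sqrt{2}}{2}\right) = 3094 - \frac{275 \sqrt{2}}{2} \approx 2899.5$)
$- E = - (3094 - \frac{275 \sqrt{2}}{2}) = -3094 + \frac{275 \sqrt{2}}{2}$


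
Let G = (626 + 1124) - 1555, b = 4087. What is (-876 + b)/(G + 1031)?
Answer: 3211/1226 ≈ 2.6191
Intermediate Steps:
G = 195 (G = 1750 - 1555 = 195)
(-876 + b)/(G + 1031) = (-876 + 4087)/(195 + 1031) = 3211/1226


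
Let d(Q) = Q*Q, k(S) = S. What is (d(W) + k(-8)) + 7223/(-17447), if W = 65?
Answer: 73566776/17447 ≈ 4216.6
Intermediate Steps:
d(Q) = Q²
(d(W) + k(-8)) + 7223/(-17447) = (65² - 8) + 7223/(-17447) = (4225 - 8) + 7223*(-1/17447) = 4217 - 7223/17447 = 73566776/17447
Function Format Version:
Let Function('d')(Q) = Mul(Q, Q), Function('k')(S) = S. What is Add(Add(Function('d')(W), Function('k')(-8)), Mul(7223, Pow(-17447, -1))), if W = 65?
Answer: Rational(73566776, 17447) ≈ 4216.6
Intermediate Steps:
Function('d')(Q) = Pow(Q, 2)
Add(Add(Function('d')(W), Function('k')(-8)), Mul(7223, Pow(-17447, -1))) = Add(Add(Pow(65, 2), -8), Mul(7223, Pow(-17447, -1))) = Add(Add(4225, -8), Mul(7223, Rational(-1, 17447))) = Add(4217, Rational(-7223, 17447)) = Rational(73566776, 17447)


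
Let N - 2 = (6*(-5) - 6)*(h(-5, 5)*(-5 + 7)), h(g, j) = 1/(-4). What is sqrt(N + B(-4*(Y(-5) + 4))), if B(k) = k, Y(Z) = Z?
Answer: 2*sqrt(6) ≈ 4.8990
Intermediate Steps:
h(g, j) = -1/4
N = 20 (N = 2 + (6*(-5) - 6)*(-(-5 + 7)/4) = 2 + (-30 - 6)*(-1/4*2) = 2 - 36*(-1/2) = 2 + 18 = 20)
sqrt(N + B(-4*(Y(-5) + 4))) = sqrt(20 - 4*(-5 + 4)) = sqrt(20 - 4*(-1)) = sqrt(20 + 4) = sqrt(24) = 2*sqrt(6)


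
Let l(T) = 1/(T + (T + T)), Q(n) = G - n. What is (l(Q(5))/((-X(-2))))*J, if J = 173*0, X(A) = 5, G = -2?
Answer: 0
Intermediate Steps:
Q(n) = -2 - n
l(T) = 1/(3*T) (l(T) = 1/(T + 2*T) = 1/(3*T))
J = 0
(l(Q(5))/((-X(-2))))*J = ((1/(3*(-2 - 1*5)))/((-1*5)))*0 = ((1/(3*(-2 - 5)))/(-5))*0 = (((1/3)/(-7))*(-1/5))*0 = (((1/3)*(-1/7))*(-1/5))*0 = -1/21*(-1/5)*0 = (1/105)*0 = 0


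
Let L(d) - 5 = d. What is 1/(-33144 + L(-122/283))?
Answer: -283/9378459 ≈ -3.0176e-5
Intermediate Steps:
L(d) = 5 + d
1/(-33144 + L(-122/283)) = 1/(-33144 + (5 - 122/283)) = 1/(-33144 + 1293/283) = 1/(-9378459/283) = -283/9378459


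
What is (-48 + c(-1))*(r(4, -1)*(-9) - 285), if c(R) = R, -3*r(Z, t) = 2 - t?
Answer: 13524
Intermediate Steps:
r(Z, t) = -⅔ + t/3 (r(Z, t) = -(2 - t)/3 = -⅔ + t/3)
(-48 + c(-1))*(r(4, -1)*(-9) - 285) = (-48 - 1)*((-⅔ + (⅓)*(-1))*(-9) - 285) = -49*((-⅔ - ⅓)*(-9) - 285) = -49*(-1*(-9) - 285) = -49*(9 - 285) = -49*(-276) = 13524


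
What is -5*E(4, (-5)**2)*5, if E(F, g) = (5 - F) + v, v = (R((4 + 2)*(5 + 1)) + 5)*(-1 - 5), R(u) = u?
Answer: 6125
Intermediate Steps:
v = -246 (v = ((4 + 2)*(5 + 1) + 5)*(-1 - 5) = (6*6 + 5)*(-6) = (36 + 5)*(-6) = 41*(-6) = -246)
E(F, g) = -241 - F (E(F, g) = (5 - F) - 246 = -241 - F)
-5*E(4, (-5)**2)*5 = -5*(-241 - 1*4)*5 = -5*(-241 - 4)*5 = -5*(-245)*5 = 1225*5 = 6125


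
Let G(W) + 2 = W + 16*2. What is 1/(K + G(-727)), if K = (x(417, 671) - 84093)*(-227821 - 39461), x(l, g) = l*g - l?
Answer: -1/52199373451 ≈ -1.9157e-11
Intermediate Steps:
x(l, g) = -l + g*l (x(l, g) = g*l - l = -l + g*l)
G(W) = 30 + W (G(W) = -2 + (W + 16*2) = -2 + (W + 32) = -2 + (32 + W) = 30 + W)
K = -52199372754 (K = (417*(-1 + 671) - 84093)*(-227821 - 39461) = (417*670 - 84093)*(-267282) = (279390 - 84093)*(-267282) = 195297*(-267282) = -52199372754)
1/(K + G(-727)) = 1/(-52199372754 + (30 - 727)) = 1/(-52199372754 - 697) = 1/(-52199373451) = -1/52199373451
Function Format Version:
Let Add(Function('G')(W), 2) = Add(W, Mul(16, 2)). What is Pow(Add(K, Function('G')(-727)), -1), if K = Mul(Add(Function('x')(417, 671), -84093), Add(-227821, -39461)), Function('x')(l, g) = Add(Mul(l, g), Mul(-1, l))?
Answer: Rational(-1, 52199373451) ≈ -1.9157e-11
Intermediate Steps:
Function('x')(l, g) = Add(Mul(-1, l), Mul(g, l)) (Function('x')(l, g) = Add(Mul(g, l), Mul(-1, l)) = Add(Mul(-1, l), Mul(g, l)))
Function('G')(W) = Add(30, W) (Function('G')(W) = Add(-2, Add(W, Mul(16, 2))) = Add(-2, Add(W, 32)) = Add(-2, Add(32, W)) = Add(30, W))
K = -52199372754 (K = Mul(Add(Mul(417, Add(-1, 671)), -84093), Add(-227821, -39461)) = Mul(Add(Mul(417, 670), -84093), -267282) = Mul(Add(279390, -84093), -267282) = Mul(195297, -267282) = -52199372754)
Pow(Add(K, Function('G')(-727)), -1) = Pow(Add(-52199372754, Add(30, -727)), -1) = Pow(Add(-52199372754, -697), -1) = Pow(-52199373451, -1) = Rational(-1, 52199373451)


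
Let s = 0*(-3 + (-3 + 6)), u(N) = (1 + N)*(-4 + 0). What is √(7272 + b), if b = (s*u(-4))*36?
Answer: 6*√202 ≈ 85.276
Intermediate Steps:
u(N) = -4 - 4*N (u(N) = (1 + N)*(-4) = -4 - 4*N)
s = 0 (s = 0*(-3 + 3) = 0*0 = 0)
b = 0 (b = (0*(-4 - 4*(-4)))*36 = (0*(-4 + 16))*36 = (0*12)*36 = 0*36 = 0)
√(7272 + b) = √(7272 + 0) = √7272 = 6*√202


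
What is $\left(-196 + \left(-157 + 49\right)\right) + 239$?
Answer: $-65$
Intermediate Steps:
$\left(-196 + \left(-157 + 49\right)\right) + 239 = \left(-196 - 108\right) + 239 = -304 + 239 = -65$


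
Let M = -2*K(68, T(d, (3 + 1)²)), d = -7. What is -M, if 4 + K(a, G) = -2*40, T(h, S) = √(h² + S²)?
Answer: -168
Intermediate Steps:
T(h, S) = √(S² + h²)
K(a, G) = -84 (K(a, G) = -4 - 2*40 = -4 - 80 = -84)
M = 168 (M = -2*(-84) = 168)
-M = -1*168 = -168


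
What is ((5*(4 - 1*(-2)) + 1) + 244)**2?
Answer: 75625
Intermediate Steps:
((5*(4 - 1*(-2)) + 1) + 244)**2 = ((5*(4 + 2) + 1) + 244)**2 = ((5*6 + 1) + 244)**2 = ((30 + 1) + 244)**2 = (31 + 244)**2 = 275**2 = 75625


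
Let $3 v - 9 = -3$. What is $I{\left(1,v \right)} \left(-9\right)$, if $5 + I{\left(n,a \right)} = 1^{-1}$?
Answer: $36$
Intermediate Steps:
$v = 2$ ($v = 3 + \frac{1}{3} \left(-3\right) = 3 - 1 = 2$)
$I{\left(n,a \right)} = -4$ ($I{\left(n,a \right)} = -5 + 1^{-1} = -5 + 1 = -4$)
$I{\left(1,v \right)} \left(-9\right) = \left(-4\right) \left(-9\right) = 36$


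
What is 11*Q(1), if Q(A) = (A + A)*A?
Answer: 22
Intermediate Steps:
Q(A) = 2*A² (Q(A) = (2*A)*A = 2*A²)
11*Q(1) = 11*(2*1²) = 11*(2*1) = 11*2 = 22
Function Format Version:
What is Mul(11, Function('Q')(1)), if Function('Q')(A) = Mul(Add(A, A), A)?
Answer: 22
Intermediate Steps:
Function('Q')(A) = Mul(2, Pow(A, 2)) (Function('Q')(A) = Mul(Mul(2, A), A) = Mul(2, Pow(A, 2)))
Mul(11, Function('Q')(1)) = Mul(11, Mul(2, Pow(1, 2))) = Mul(11, Mul(2, 1)) = Mul(11, 2) = 22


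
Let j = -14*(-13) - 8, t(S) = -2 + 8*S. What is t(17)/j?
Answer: 67/87 ≈ 0.77011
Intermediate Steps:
j = 174 (j = 182 - 8 = 174)
t(17)/j = (-2 + 8*17)/174 = (-2 + 136)*(1/174) = 134*(1/174) = 67/87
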